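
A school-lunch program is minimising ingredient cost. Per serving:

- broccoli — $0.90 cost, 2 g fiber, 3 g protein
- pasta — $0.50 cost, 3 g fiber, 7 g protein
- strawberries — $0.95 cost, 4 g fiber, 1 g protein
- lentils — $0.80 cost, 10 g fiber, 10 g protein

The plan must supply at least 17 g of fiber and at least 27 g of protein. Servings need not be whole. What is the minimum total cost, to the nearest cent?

A basic optimal solution has at most two foods positive. Try each food alone and each pair with both targets met exactly.
broccoli only: max(17/2, 27/3) = 9 servings → $8.10.
pasta only: max(17/3, 27/7) = 5.667 servings → $2.83.
strawberries only: max(17/4, 27/1) = 27 servings → $25.65.
lentils only: max(17/10, 27/10) = 2.7 servings → $2.16.
broccoli + pasta with both tight: 7.6 servings and 0.6 servings → $7.14.
broccoli + strawberries with both targets exact would need a negative amount; discard.
broccoli + lentils: intersection lies outside the first quadrant.
pasta + strawberries with both tight: 3.64 servings and 1.52 servings → $3.26.
pasta + lentils with both tight: 2.5 servings and 0.95 servings → $2.01.
strawberries + lentils: intersection lies outside the first quadrant.
So the least-cost plan costs $2.01.

$2.01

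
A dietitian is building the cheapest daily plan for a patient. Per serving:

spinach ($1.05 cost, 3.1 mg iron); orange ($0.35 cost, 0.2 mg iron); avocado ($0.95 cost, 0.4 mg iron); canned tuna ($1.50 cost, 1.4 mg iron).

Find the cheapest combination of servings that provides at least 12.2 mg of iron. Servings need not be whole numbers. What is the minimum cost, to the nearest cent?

Cost per mg of iron: spinach $0.3387, canned tuna $1.0714, orange $1.7500, avocado $2.3750.
With no serving limits, use only spinach: 12.2 mg / 3.1 mg = 3.935 servings × $1.05 = $4.13.

$4.13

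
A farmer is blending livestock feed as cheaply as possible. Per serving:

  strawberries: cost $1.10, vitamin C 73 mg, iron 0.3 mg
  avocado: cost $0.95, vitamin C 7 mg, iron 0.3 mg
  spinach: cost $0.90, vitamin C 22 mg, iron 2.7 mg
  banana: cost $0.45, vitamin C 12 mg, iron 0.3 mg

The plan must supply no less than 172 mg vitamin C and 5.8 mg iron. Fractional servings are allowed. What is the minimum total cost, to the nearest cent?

strawberries only: max(172/73, 5.8/0.3) = 19.33 servings → $21.27.
avocado only: max(172/7, 5.8/0.3) = 24.57 servings → $23.34.
spinach only: max(172/22, 5.8/2.7) = 7.818 servings → $7.04.
banana only: max(172/12, 5.8/0.3) = 19.33 servings → $8.70.
strawberries + avocado with both tight: 0.5556 servings and 18.78 servings → $18.45.
strawberries + spinach with both tight: 1.768 servings and 1.952 servings → $3.70.
strawberries + banana: intersection lies outside the first quadrant.
avocado + spinach with both targets exact would need a negative amount; discard.
avocado + banana with both tight: 12 servings and 7.333 servings → $14.70.
spinach + banana with both tight: 0.6977 servings and 13.05 servings → $6.50.
The minimum over all feasible corners is $3.70.

$3.70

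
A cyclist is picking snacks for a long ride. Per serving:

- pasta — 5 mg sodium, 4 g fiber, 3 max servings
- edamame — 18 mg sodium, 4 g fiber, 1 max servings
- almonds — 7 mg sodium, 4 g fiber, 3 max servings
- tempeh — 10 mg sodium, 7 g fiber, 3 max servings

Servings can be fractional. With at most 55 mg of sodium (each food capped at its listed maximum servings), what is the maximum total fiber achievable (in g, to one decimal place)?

Fiber per mg sodium: pasta 0.8, tempeh 0.7, almonds 0.5714, edamame 0.2222.
Take 3 servings of pasta: uses 15 mg sodium, +12.0 g fiber (running total 12.0 g).
Take 3 servings of tempeh: uses 30 mg sodium, +21.0 g fiber (running total 33.0 g).
Take 1.429 servings of almonds: uses 10 mg sodium, +5.7 g fiber (running total 38.7 g).
Filling greedily by fiber-per-mg sodium is optimal for one linear limit, giving 38.7 g.

38.7 g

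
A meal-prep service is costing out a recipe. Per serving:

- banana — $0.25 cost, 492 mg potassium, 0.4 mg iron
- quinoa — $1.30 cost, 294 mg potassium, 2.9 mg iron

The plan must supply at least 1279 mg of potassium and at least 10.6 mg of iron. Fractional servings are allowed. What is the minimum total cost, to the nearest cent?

$4.78

At the optimum either one food covers both requirements or two foods hit both targets exactly; no other combination can be cheaper.
banana only: max(1279/492, 10.6/0.4) = 26.5 servings → $6.62.
quinoa only: max(1279/294, 10.6/2.9) = 4.35 servings → $5.66.
banana + quinoa with both tight: 0.4527 servings and 3.593 servings → $4.78.
The minimum over all feasible corners is $4.78.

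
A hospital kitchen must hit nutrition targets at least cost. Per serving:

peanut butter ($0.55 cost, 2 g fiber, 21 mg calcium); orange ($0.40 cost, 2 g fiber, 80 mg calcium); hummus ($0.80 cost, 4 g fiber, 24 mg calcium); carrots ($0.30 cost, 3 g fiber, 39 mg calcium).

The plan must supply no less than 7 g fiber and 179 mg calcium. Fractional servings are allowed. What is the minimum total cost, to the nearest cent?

For a min-cost LP with two ≥-constraints, a basic feasible solution has at most two positive variables.
peanut butter only: max(7/2, 179/21) = 8.524 servings → $4.69.
orange only: max(7/2, 179/80) = 3.5 servings → $1.40.
hummus only: max(7/4, 179/24) = 7.458 servings → $5.97.
carrots only: max(7/3, 179/39) = 4.59 servings → $1.38.
peanut butter + orange with both tight: 1.712 servings and 1.788 servings → $1.66.
peanut butter + hummus: the both-tight solution has a negative serving — not a feasible corner.
peanut butter + carrots: intersection lies outside the first quadrant.
orange + hummus with both tight: 2.015 servings and 0.7426 servings → $1.40.
orange + carrots with both tight: 1.63 servings and 1.247 servings → $1.03.
hummus + carrots: intersection lies outside the first quadrant.
Cheapest feasible corner: $1.03.

$1.03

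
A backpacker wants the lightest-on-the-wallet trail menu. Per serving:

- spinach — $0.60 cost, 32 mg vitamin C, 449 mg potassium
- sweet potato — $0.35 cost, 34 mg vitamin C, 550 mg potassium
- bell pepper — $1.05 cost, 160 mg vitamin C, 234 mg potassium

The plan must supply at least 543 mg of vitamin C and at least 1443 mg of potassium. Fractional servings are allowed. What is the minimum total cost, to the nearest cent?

$3.73

Check every corner: each single food scaled to meet both minima, and each pair solved so both constraints bind.
spinach only: max(543/32, 1443/449) = 16.97 servings → $10.18.
sweet potato only: max(543/34, 1443/550) = 15.97 servings → $5.59.
bell pepper only: max(543/160, 1443/234) = 6.167 servings → $6.47.
spinach + sweet potato: intersection lies outside the first quadrant.
spinach + bell pepper with both tight: 1.613 servings and 3.071 servings → $4.19.
sweet potato + bell pepper with both tight: 1.297 servings and 3.118 servings → $3.73.
The minimum over all feasible corners is $3.73.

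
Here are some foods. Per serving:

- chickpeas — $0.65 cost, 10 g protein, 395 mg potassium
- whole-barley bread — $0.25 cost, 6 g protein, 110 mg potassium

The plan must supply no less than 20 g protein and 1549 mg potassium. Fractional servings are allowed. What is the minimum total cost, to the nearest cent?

At the optimum either one food covers both requirements or two foods hit both targets exactly; no other combination can be cheaper.
chickpeas only: max(20/10, 1549/395) = 3.922 servings → $2.55.
whole-barley bread only: max(20/6, 1549/110) = 14.08 servings → $3.52.
chickpeas + whole-barley bread with both targets exact would need a negative amount; discard.
The minimum over all feasible corners is $2.55.

$2.55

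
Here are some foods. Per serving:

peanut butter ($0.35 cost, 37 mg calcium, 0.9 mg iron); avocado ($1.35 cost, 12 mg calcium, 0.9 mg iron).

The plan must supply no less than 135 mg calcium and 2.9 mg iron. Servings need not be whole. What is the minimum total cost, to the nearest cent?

Compare the cost at each extreme point of the feasible region.
peanut butter only: max(135/37, 2.9/0.9) = 3.649 servings → $1.28.
avocado only: max(135/12, 2.9/0.9) = 11.25 servings → $15.19.
peanut butter + avocado with both targets exact would need a negative amount; discard.
The minimum over all feasible corners is $1.28.

$1.28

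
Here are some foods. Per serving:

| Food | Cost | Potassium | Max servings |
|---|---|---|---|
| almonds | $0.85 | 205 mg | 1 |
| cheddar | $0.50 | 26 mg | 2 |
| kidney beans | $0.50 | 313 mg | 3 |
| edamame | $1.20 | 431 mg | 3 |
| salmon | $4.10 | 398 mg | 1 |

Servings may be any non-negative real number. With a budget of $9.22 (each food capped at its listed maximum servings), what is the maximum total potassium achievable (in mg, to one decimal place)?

2754.4 mg

Potassium per dollar: kidney beans 626, edamame 359.2, almonds 241.2, salmon 97.07, cheddar 52.
Take 3 servings of kidney beans: spends $1.50, +939.0 mg potassium (running total 939.0 mg).
Take 3 servings of edamame: spends $3.60, +1293.0 mg potassium (running total 2232.0 mg).
Take 1 serving of almonds: spends $0.85, +205.0 mg potassium (running total 2437.0 mg).
Take 0.7976 servings of salmon: spends $3.27, +317.4 mg potassium (running total 2754.4 mg).
Filling greedily by potassium-per-dollar is optimal for one linear limit, giving 2754.4 mg.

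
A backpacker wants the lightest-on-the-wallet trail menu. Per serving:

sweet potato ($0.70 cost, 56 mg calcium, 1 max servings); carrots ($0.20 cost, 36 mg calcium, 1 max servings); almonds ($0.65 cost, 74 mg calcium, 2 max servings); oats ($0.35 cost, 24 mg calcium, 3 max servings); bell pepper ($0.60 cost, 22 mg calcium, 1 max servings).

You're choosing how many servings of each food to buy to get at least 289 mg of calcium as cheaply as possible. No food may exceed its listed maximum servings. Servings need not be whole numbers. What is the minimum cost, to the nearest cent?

Cost per mg of calcium: carrots $0.0056, almonds $0.0088, sweet potato $0.0125, oats $0.0146, bell pepper $0.0273.
Take 1 serving of carrots: +36.0 mg calcium for $0.20 (total $0.20, still need 253.0 mg).
Take 2 servings of almonds: +148.0 mg calcium for $1.30 (total $1.50, still need 105.0 mg).
Take 1 serving of sweet potato: +56.0 mg calcium for $0.70 (total $2.20, still need 49.0 mg).
Take 2.042 servings of oats: +49.0 mg calcium for $0.71 (total $2.91, still need 0.0 mg).
Greedy by cheapest-per-mg is optimal for a single linear constraint, so the minimum cost is $2.91.

$2.91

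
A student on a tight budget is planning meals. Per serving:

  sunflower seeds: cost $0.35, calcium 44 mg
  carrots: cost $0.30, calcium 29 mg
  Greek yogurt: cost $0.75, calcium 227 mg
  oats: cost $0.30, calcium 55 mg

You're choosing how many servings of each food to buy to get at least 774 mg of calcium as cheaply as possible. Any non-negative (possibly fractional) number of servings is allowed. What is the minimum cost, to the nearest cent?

$2.56

Cost per mg of calcium: Greek yogurt $0.0033, oats $0.0055, sunflower seeds $0.0080, carrots $0.0103.
With no serving limits, use only Greek yogurt: 774 mg / 227 mg = 3.41 servings × $0.75 = $2.56.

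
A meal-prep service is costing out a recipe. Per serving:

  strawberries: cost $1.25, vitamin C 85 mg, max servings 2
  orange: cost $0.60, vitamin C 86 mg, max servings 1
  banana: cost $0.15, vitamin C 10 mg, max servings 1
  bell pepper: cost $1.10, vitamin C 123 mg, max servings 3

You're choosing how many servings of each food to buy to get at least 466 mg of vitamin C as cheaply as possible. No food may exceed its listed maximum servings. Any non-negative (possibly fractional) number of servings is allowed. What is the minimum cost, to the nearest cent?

Cost per mg of vitamin C: orange $0.0070, bell pepper $0.0089, strawberries $0.0147, banana $0.0150.
Take 1 serving of orange: +86.0 mg vitamin C for $0.60 (total $0.60, still need 380.0 mg).
Take 3 servings of bell pepper: +369.0 mg vitamin C for $3.30 (total $3.90, still need 11.0 mg).
Take 0.1294 servings of strawberries: +11.0 mg vitamin C for $0.16 (total $4.06, still need 0.0 mg).
Filling from the cheapest source first is optimal under one linear minimum: $4.06.

$4.06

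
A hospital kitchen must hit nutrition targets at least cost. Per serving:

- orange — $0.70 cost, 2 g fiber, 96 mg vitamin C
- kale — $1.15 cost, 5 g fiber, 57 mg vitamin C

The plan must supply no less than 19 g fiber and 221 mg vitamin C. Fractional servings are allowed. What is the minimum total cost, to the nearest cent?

$4.38

The cheapest plan sits at a corner of the feasible region — with two constraints it uses at most two foods.
orange only: max(19/2, 221/96) = 9.5 servings → $6.65.
kale only: max(19/5, 221/57) = 3.877 servings → $4.46.
orange + kale with both tight: 0.06011 servings and 3.776 servings → $4.38.
Cheapest feasible corner: $4.38.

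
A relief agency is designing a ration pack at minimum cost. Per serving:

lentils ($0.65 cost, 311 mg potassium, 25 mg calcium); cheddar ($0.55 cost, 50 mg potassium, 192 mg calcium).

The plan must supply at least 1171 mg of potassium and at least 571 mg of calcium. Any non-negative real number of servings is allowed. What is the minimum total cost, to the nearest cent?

$3.58

Compare the cost at each extreme point of the feasible region.
lentils only: max(1171/311, 571/25) = 22.84 servings → $14.85.
cheddar only: max(1171/50, 571/192) = 23.42 servings → $12.88.
lentils + cheddar with both tight: 3.357 servings and 2.537 servings → $3.58.
So the least-cost plan costs $3.58.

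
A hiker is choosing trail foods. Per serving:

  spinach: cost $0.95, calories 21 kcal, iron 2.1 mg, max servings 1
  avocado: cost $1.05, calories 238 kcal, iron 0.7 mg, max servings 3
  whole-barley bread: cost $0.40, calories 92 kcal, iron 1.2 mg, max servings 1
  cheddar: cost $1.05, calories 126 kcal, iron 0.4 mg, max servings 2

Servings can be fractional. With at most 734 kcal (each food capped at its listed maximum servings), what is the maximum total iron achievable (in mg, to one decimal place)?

Iron per kcal: spinach 0.1, whole-barley bread 0.01304, cheddar 0.003175, avocado 0.002941.
Take 1 serving of spinach: uses 21 kcal, +2.1 mg iron (running total 2.1 mg).
Take 1 serving of whole-barley bread: uses 92 kcal, +1.2 mg iron (running total 3.3 mg).
Take 2 servings of cheddar: uses 252 kcal, +0.8 mg iron (running total 4.1 mg).
Take 1.55 servings of avocado: uses 369 kcal, +1.1 mg iron (running total 5.2 mg).
Filling greedily by iron-per-kcal is optimal for one linear limit, giving 5.2 mg.

5.2 mg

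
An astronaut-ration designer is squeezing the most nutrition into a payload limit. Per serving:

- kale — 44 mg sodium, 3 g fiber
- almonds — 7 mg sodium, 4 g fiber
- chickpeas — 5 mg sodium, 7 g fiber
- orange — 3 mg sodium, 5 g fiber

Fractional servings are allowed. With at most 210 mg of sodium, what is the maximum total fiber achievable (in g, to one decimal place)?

Fiber per mg sodium: orange 1.667, chickpeas 1.4, almonds 0.5714, kale 0.06818.
With no serving limits, spend the whole sodium allowance on orange: 210 mg / 3 mg × 5 g = 350.0 g.

350.0 g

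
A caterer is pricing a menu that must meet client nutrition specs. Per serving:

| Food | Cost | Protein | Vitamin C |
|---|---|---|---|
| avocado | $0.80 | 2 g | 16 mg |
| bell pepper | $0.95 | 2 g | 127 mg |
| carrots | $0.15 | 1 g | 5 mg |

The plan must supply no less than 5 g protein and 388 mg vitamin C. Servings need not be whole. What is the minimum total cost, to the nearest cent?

$2.90

The cheapest plan sits at a corner of the feasible region — with two constraints it uses at most two foods.
avocado only: max(5/2, 388/16) = 24.25 servings → $19.40.
bell pepper only: max(5/2, 388/127) = 3.055 servings → $2.90.
carrots only: max(5/1, 388/5) = 77.6 servings → $11.64.
avocado + bell pepper with both targets exact would need a negative amount; discard.
avocado + carrots with both targets exact would need a negative amount; discard.
bell pepper + carrots with both targets exact would need a negative amount; discard.
Cheapest feasible corner: $2.90.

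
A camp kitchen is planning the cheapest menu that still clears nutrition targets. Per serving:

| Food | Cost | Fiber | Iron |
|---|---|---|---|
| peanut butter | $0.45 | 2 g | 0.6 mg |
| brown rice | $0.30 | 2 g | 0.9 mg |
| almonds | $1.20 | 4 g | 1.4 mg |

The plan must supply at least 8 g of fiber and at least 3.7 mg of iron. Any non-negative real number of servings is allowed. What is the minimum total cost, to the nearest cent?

$1.23

Check every corner: each single food scaled to meet both minima, and each pair solved so both constraints bind.
peanut butter only: max(8/2, 3.7/0.6) = 6.167 servings → $2.77.
brown rice only: max(8/2, 3.7/0.9) = 4.111 servings → $1.23.
almonds only: max(8/4, 3.7/1.4) = 2.643 servings → $3.17.
peanut butter + brown rice: intersection lies outside the first quadrant.
peanut butter + almonds: intersection lies outside the first quadrant.
brown rice + almonds: the both-tight solution has a negative serving — not a feasible corner.
So the least-cost plan costs $1.23.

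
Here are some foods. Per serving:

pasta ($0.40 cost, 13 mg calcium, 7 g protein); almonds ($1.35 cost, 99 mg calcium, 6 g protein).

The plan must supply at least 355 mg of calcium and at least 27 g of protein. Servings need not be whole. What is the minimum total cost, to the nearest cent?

An LP optimum is at a vertex; with two nutrient constraints at most two foods are used. Check each candidate.
pasta only: max(355/13, 27/7) = 27.31 servings → $10.92.
almonds only: max(355/99, 27/6) = 4.5 servings → $6.08.
pasta + almonds with both tight: 0.8829 servings and 3.47 servings → $5.04.
Cheapest feasible corner: $5.04.

$5.04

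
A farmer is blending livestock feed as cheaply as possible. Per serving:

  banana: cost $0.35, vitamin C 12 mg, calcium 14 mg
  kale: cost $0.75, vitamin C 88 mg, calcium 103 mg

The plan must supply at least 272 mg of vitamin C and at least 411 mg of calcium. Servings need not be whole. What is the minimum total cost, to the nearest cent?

banana only: max(272/12, 411/14) = 29.36 servings → $10.28.
kale only: max(272/88, 411/103) = 3.99 servings → $2.99.
banana + kale with both targets exact would need a negative amount; discard.
So the least-cost plan costs $2.99.

$2.99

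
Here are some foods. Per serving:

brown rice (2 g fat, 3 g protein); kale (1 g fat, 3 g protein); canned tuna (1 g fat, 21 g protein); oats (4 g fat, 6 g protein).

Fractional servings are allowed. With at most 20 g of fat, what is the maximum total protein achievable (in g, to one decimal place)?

Protein per g fat: canned tuna 21, kale 3, brown rice 1.5, oats 1.5.
With no serving limits, spend the whole fat allowance on canned tuna: 20 g / 1 g × 21 g = 420.0 g.

420.0 g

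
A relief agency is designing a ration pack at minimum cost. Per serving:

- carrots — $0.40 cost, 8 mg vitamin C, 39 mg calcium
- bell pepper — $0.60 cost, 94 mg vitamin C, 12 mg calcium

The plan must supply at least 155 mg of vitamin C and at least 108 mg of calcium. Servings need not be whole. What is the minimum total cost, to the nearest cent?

$1.80

The cheapest plan sits at a corner of the feasible region — with two constraints it uses at most two foods.
carrots only: max(155/8, 108/39) = 19.38 servings → $7.75.
bell pepper only: max(155/94, 108/12) = 9 servings → $5.40.
carrots + bell pepper with both tight: 2.323 servings and 1.451 servings → $1.80.
So the least-cost plan costs $1.80.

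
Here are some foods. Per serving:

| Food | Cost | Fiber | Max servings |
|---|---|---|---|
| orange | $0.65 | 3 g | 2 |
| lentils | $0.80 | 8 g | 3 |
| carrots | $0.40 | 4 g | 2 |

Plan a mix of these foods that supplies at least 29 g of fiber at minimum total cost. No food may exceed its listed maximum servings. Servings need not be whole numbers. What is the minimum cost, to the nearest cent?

Cost per g of fiber: lentils $0.1000, carrots $0.1000, orange $0.2167.
Take 3 servings of lentils: +24.0 g fiber for $2.40 (total $2.40, still need 5.0 g).
Take 1.25 servings of carrots: +5.0 g fiber for $0.50 (total $2.90, still need 0.0 g).
Greedy by cheapest-per-g is optimal for a single linear constraint, so the minimum cost is $2.90.

$2.90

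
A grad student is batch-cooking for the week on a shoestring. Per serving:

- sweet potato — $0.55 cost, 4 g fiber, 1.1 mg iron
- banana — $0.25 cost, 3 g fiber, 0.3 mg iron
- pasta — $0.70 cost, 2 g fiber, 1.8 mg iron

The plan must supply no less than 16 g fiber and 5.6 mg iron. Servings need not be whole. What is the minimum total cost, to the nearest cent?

$2.61

sweet potato only: max(16/4, 5.6/1.1) = 5.091 servings → $2.80.
banana only: max(16/3, 5.6/0.3) = 18.67 servings → $4.67.
pasta only: max(16/2, 5.6/1.8) = 8 servings → $5.60.
sweet potato + banana: intersection lies outside the first quadrant.
sweet potato + pasta with both tight: 3.52 servings and 0.96 servings → $2.61.
banana + pasta with both tight: 3.667 servings and 2.5 servings → $2.67.
Cheapest feasible corner: $2.61.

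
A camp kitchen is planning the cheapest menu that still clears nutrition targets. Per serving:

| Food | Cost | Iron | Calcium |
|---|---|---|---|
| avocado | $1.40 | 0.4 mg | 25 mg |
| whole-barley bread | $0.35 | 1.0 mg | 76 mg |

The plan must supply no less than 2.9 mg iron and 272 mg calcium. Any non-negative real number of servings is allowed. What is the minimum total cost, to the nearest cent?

$1.25

Compare the cost at each extreme point of the feasible region.
avocado only: max(2.9/0.4, 272/25) = 10.88 servings → $15.23.
whole-barley bread only: max(2.9/1.0, 272/76) = 3.579 servings → $1.25.
avocado + whole-barley bread: the both-tight solution has a negative serving — not a feasible corner.
The minimum over all feasible corners is $1.25.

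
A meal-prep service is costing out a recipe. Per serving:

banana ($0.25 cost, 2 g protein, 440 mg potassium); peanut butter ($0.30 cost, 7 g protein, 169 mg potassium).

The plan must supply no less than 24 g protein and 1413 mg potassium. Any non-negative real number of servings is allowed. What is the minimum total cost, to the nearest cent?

With two linear requirements the optimum uses one or two foods; enumerate the corners.
banana only: max(24/2, 1413/440) = 12 servings → $3.00.
peanut butter only: max(24/7, 1413/169) = 8.361 servings → $2.51.
banana + peanut butter with both tight: 2.128 servings and 2.821 servings → $1.38.
So the least-cost plan costs $1.38.

$1.38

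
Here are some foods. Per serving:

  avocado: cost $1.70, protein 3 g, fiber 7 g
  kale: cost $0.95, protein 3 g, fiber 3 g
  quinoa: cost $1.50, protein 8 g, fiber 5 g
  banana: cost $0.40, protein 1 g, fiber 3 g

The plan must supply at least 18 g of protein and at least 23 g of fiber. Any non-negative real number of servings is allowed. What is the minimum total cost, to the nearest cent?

$4.43

A basic optimal solution has at most two foods positive. Try each food alone and each pair with both targets met exactly.
avocado only: max(18/3, 23/7) = 6 servings → $10.20.
kale only: max(18/3, 23/3) = 7.667 servings → $7.28.
quinoa only: max(18/8, 23/5) = 4.6 servings → $6.90.
banana only: max(18/1, 23/3) = 18 servings → $7.20.
avocado + kale with both tight: 1.25 servings and 4.75 servings → $6.64.
avocado + quinoa with both tight: 2.293 servings and 1.39 servings → $5.98.
avocado + banana with both targets exact would need a negative amount; discard.
kale + quinoa: the both-tight solution has a negative serving — not a feasible corner.
kale + banana with both tight: 5.167 servings and 2.5 servings → $5.91.
quinoa + banana with both tight: 1.632 servings and 4.947 servings → $4.43.
Cheapest feasible corner: $4.43.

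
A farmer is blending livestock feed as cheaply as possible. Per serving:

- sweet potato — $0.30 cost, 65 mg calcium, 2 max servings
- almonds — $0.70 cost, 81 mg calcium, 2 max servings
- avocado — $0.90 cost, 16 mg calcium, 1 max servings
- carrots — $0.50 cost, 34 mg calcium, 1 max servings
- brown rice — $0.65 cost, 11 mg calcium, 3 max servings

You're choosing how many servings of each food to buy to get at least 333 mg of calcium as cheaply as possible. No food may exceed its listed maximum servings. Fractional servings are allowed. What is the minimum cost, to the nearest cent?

$2.89

Cost per mg of calcium: sweet potato $0.0046, almonds $0.0086, carrots $0.0147, avocado $0.0563, brown rice $0.0591.
Take 2 servings of sweet potato: +130.0 mg calcium for $0.60 (total $0.60, still need 203.0 mg).
Take 2 servings of almonds: +162.0 mg calcium for $1.40 (total $2.00, still need 41.0 mg).
Take 1 serving of carrots: +34.0 mg calcium for $0.50 (total $2.50, still need 7.0 mg).
Take 0.4375 servings of avocado: +7.0 mg calcium for $0.39 (total $2.89, still need 0.0 mg).
Filling from the cheapest source first is optimal under one linear minimum: $2.89.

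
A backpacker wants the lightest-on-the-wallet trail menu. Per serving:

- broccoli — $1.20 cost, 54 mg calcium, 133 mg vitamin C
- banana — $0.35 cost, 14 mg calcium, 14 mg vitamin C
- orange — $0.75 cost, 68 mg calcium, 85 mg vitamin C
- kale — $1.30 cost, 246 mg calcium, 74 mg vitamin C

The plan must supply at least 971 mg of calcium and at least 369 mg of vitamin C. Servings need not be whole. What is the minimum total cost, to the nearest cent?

$5.60

Check every corner: each single food scaled to meet both minima, and each pair solved so both constraints bind.
broccoli only: max(971/54, 369/133) = 17.98 servings → $21.58.
banana only: max(971/14, 369/14) = 69.36 servings → $24.27.
orange only: max(971/68, 369/85) = 14.28 servings → $10.71.
kale only: max(971/246, 369/74) = 4.986 servings → $6.48.
broccoli + banana: the both-tight solution has a negative serving — not a feasible corner.
broccoli + orange: intersection lies outside the first quadrant.
broccoli + kale with both tight: 0.6587 servings and 3.803 servings → $5.73.
banana + orange: intersection lies outside the first quadrant.
banana + kale with both tight: 7.857 servings and 3.5 servings → $7.30.
orange + kale with both tight: 1.192 servings and 3.618 servings → $5.60.
The minimum over all feasible corners is $5.60.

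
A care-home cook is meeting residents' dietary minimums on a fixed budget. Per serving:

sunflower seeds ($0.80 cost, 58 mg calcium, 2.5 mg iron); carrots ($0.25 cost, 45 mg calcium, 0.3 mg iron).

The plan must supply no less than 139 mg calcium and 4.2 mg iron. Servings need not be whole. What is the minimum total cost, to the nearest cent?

Minimising a linear cost over {calcium ≥ 139, iron ≥ 4.2, servings ≥ 0} — the optimum is at a vertex, using one or two foods.
sunflower seeds only: max(139/58, 4.2/2.5) = 2.397 servings → $1.92.
carrots only: max(139/45, 4.2/0.3) = 14 servings → $3.50.
sunflower seeds + carrots with both tight: 1.549 servings and 1.093 servings → $1.51.
Cheapest feasible corner: $1.51.

$1.51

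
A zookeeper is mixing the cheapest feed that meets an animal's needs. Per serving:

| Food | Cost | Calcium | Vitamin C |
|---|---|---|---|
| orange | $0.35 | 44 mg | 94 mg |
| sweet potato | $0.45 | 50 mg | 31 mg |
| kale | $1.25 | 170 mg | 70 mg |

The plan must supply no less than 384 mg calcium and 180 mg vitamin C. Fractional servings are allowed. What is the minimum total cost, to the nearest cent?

$2.83

Check every corner: each single food scaled to meet both minima, and each pair solved so both constraints bind.
orange only: max(384/44, 180/94) = 8.727 servings → $3.05.
sweet potato only: max(384/50, 180/31) = 7.68 servings → $3.46.
kale only: max(384/170, 180/70) = 2.571 servings → $3.21.
orange + sweet potato: the both-tight solution has a negative serving — not a feasible corner.
orange + kale with both tight: 0.2884 servings and 2.184 servings → $2.83.
sweet potato + kale with both tight: 2.102 servings and 1.641 servings → $3.00.
Cheapest feasible corner: $2.83.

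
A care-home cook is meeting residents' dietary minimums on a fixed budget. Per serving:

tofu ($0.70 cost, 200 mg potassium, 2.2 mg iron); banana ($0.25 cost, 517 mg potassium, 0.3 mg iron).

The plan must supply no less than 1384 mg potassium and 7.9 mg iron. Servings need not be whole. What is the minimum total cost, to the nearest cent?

A basic optimal solution has at most two foods positive. Try each food alone and each pair with both targets met exactly.
tofu only: max(1384/200, 7.9/2.2) = 6.92 servings → $4.84.
banana only: max(1384/517, 7.9/0.3) = 26.33 servings → $6.58.
tofu + banana with both tight: 3.406 servings and 1.36 servings → $2.72.
So the least-cost plan costs $2.72.

$2.72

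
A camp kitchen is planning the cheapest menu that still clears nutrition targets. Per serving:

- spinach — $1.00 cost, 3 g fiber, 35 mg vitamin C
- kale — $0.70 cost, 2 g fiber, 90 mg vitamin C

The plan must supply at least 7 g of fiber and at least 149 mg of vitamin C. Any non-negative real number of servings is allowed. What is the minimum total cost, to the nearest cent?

$2.37

With two linear requirements the optimum uses one or two foods; enumerate the corners.
spinach only: max(7/3, 149/35) = 4.257 servings → $4.26.
kale only: max(7/2, 149/90) = 3.5 servings → $2.45.
spinach + kale with both tight: 1.66 servings and 1.01 servings → $2.37.
So the least-cost plan costs $2.37.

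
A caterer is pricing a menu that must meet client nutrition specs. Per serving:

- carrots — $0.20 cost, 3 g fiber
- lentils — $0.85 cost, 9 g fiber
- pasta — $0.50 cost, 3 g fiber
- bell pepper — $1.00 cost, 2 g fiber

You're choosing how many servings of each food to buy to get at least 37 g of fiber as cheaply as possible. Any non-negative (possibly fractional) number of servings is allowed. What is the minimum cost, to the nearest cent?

Cost per g of fiber: carrots $0.0667, lentils $0.0944, pasta $0.1667, bell pepper $0.5000.
With no serving limits, use only carrots: 37 g / 3 g = 12.33 servings × $0.20 = $2.47.

$2.47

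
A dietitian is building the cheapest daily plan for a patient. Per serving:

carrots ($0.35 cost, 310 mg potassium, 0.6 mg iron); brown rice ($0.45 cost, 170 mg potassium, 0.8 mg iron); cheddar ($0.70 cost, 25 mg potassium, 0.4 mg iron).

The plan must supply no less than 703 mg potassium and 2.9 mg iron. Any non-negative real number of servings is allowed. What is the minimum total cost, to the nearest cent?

$1.64

An LP optimum is at a vertex; with two nutrient constraints at most two foods are used. Check each candidate.
carrots only: max(703/310, 2.9/0.6) = 4.833 servings → $1.69.
brown rice only: max(703/170, 2.9/0.8) = 4.135 servings → $1.86.
cheddar only: max(703/25, 2.9/0.4) = 28.12 servings → $19.68.
carrots + brown rice with both tight: 0.4753 servings and 3.268 servings → $1.64.
carrots + cheddar with both tight: 1.915 servings and 4.378 servings → $3.73.
brown rice + cheddar: intersection lies outside the first quadrant.
Cheapest feasible corner: $1.64.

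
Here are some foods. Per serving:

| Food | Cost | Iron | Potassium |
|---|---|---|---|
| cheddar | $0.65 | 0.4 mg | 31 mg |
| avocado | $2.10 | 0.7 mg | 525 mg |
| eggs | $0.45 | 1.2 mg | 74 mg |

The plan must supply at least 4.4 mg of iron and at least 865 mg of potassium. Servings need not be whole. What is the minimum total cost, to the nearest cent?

This is a tiny linear program; its minimum lies at a vertex of the feasible set. List the vertices and price them.
cheddar only: max(4.4/0.4, 865/31) = 27.9 servings → $18.14.
avocado only: max(4.4/0.7, 865/525) = 6.286 servings → $13.20.
eggs only: max(4.4/1.2, 865/74) = 11.69 servings → $5.26.
cheddar + avocado with both tight: 9.052 servings and 1.113 servings → $8.22.
cheddar + eggs: intersection lies outside the first quadrant.
avocado + eggs with both tight: 1.232 servings and 2.948 servings → $3.91.
So the least-cost plan costs $3.91.

$3.91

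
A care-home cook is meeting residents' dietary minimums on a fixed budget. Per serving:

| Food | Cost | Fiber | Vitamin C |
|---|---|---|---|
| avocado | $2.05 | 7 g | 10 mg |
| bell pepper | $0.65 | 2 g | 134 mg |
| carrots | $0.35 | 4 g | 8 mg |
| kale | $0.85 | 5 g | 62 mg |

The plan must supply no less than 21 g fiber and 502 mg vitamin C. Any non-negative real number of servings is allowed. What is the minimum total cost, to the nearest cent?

At the optimum either one food covers both requirements or two foods hit both targets exactly; no other combination can be cheaper.
avocado only: max(21/7, 502/10) = 50.2 servings → $102.91.
bell pepper only: max(21/2, 502/134) = 10.5 servings → $6.83.
carrots only: max(21/4, 502/8) = 62.75 servings → $21.96.
kale only: max(21/5, 502/62) = 8.097 servings → $6.88.
avocado + bell pepper with both tight: 1.972 servings and 3.599 servings → $6.38.
avocado + carrots: intersection lies outside the first quadrant.
avocado + kale with both targets exact would need a negative amount; discard.
bell pepper + carrots with both tight: 3.538 servings and 3.481 servings → $3.52.
bell pepper + kale with both tight: 2.212 servings and 3.315 servings → $4.26.
carrots + kale: the both-tight solution has a negative serving — not a feasible corner.
The minimum over all feasible corners is $3.52.

$3.52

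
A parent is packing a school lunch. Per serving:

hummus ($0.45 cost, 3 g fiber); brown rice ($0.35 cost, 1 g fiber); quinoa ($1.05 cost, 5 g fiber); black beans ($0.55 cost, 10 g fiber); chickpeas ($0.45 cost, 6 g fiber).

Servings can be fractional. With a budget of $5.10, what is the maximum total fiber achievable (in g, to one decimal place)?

Fiber per dollar: black beans 18.18, chickpeas 13.33, hummus 6.667, quinoa 4.762, brown rice 2.857.
With no serving limits, spend the whole cost allowance on black beans: $5.10 / $0.55 × 10 g = 92.7 g.

92.7 g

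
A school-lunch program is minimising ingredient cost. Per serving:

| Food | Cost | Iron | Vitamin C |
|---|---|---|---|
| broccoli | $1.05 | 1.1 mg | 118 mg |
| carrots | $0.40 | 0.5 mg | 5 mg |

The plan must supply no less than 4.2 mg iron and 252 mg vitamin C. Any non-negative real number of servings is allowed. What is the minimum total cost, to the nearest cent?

$3.69

With two linear requirements the optimum uses one or two foods; enumerate the corners.
broccoli only: max(4.2/1.1, 252/118) = 3.818 servings → $4.01.
carrots only: max(4.2/0.5, 252/5) = 50.4 servings → $20.16.
broccoli + carrots with both tight: 1.963 servings and 4.082 servings → $3.69.
So the least-cost plan costs $3.69.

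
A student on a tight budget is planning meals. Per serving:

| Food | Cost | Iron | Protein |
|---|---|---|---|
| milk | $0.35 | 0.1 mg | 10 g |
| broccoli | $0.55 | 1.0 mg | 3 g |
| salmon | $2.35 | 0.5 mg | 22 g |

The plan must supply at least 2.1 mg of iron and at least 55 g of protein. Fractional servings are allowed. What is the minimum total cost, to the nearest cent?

$2.64

A basic optimal solution has at most two foods positive. Try each food alone and each pair with both targets met exactly.
milk only: max(2.1/0.1, 55/10) = 21 servings → $7.35.
broccoli only: max(2.1/1.0, 55/3) = 18.33 servings → $10.08.
salmon only: max(2.1/0.5, 55/22) = 4.2 servings → $9.87.
milk + broccoli with both tight: 5.021 servings and 1.598 servings → $2.64.
milk + salmon: intersection lies outside the first quadrant.
broccoli + salmon with both tight: 0.9122 servings and 2.376 servings → $6.08.
So the least-cost plan costs $2.64.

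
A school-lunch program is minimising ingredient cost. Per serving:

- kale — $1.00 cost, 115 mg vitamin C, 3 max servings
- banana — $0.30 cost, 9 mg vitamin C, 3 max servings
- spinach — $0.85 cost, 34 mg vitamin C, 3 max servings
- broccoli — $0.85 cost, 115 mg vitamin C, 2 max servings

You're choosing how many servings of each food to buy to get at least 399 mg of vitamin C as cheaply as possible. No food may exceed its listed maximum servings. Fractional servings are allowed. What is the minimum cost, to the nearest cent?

$3.17

Cost per mg of vitamin C: broccoli $0.0074, kale $0.0087, spinach $0.0250, banana $0.0333.
Take 2 servings of broccoli: +230.0 mg vitamin C for $1.70 (total $1.70, still need 169.0 mg).
Take 1.47 servings of kale: +169.0 mg vitamin C for $1.47 (total $3.17, still need 0.0 mg).
Filling from the cheapest source first is optimal under one linear minimum: $3.17.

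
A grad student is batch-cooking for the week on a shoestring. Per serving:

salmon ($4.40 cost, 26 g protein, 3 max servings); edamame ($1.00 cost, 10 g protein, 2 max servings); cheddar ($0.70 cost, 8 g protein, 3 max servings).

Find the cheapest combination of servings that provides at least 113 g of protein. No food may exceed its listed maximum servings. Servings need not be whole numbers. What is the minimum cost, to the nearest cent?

Cost per g of protein: cheddar $0.0875, edamame $0.1000, salmon $0.1692.
Take 3 servings of cheddar: +24.0 g protein for $2.10 (total $2.10, still need 89.0 g).
Take 2 servings of edamame: +20.0 g protein for $2.00 (total $4.10, still need 69.0 g).
Take 2.654 servings of salmon: +69.0 g protein for $11.68 (total $15.78, still need 0.0 g).
Filling from the cheapest source first is optimal under one linear minimum: $15.78.

$15.78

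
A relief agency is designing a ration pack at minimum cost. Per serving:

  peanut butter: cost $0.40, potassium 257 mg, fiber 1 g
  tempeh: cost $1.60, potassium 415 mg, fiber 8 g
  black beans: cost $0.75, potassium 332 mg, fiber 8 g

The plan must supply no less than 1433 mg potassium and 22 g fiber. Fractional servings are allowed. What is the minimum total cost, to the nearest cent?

$2.80

An LP optimum is at a vertex; with two nutrient constraints at most two foods are used. Check each candidate.
peanut butter only: max(1433/257, 22/1) = 22 servings → $8.80.
tempeh only: max(1433/415, 22/8) = 3.453 servings → $5.52.
black beans only: max(1433/332, 22/8) = 4.316 servings → $3.24.
peanut butter + tempeh with both tight: 1.422 servings and 2.572 servings → $4.68.
peanut butter + black beans with both tight: 2.413 servings and 2.448 servings → $2.80.
tempeh + black beans: intersection lies outside the first quadrant.
So the least-cost plan costs $2.80.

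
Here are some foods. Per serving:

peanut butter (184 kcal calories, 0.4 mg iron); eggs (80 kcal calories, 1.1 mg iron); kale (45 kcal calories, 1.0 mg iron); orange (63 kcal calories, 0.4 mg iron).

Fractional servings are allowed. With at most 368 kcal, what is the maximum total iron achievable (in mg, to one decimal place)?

Iron per kcal: kale 0.02222, eggs 0.01375, orange 0.006349, peanut butter 0.002174.
With no serving limits, spend the whole calories allowance on kale: 368 kcal / 45 kcal × 1.0 mg = 8.2 mg.

8.2 mg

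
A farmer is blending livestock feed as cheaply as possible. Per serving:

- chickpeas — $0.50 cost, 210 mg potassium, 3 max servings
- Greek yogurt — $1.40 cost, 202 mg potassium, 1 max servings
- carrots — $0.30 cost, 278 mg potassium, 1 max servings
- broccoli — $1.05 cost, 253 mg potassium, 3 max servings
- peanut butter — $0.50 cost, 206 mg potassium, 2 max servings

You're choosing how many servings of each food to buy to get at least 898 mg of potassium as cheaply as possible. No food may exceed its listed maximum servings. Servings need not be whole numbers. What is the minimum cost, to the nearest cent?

Cost per mg of potassium: carrots $0.0011, chickpeas $0.0024, peanut butter $0.0024, broccoli $0.0042, Greek yogurt $0.0069.
Take 1 serving of carrots: +278.0 mg potassium for $0.30 (total $0.30, still need 620.0 mg).
Take 2.952 servings of chickpeas: +620.0 mg potassium for $1.48 (total $1.78, still need 0.0 mg).
Greedy by cheapest-per-mg is optimal for a single linear constraint, so the minimum cost is $1.78.

$1.78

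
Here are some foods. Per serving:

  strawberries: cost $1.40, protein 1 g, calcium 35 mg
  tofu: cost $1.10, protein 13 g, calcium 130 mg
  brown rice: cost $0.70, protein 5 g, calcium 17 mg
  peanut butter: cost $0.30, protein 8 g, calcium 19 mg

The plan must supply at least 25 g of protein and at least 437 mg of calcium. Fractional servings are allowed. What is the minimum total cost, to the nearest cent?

Two binding constraints pin down two serving amounts, so the optimal mix uses at most two foods. The candidates are each food alone (scaled to the tighter of protein/calcium) and each pair with both constraints tight.
strawberries only: max(25/1, 437/35) = 25 servings → $35.00.
tofu only: max(25/13, 437/130) = 3.362 servings → $3.70.
brown rice only: max(25/5, 437/17) = 25.71 servings → $17.99.
peanut butter only: max(25/8, 437/19) = 23 servings → $6.90.
strawberries + tofu with both tight: 7.48 servings and 1.348 servings → $11.95.
strawberries + brown rice with both tight: 11.14 servings and 2.772 servings → $17.54.
strawberries + peanut butter with both tight: 11.57 servings and 1.678 servings → $16.71.
tofu + brown rice: the both-tight solution has a negative serving — not a feasible corner.
tofu + peanut butter: intersection lies outside the first quadrant.
brown rice + peanut butter: the both-tight solution has a negative serving — not a feasible corner.
The minimum over all feasible corners is $3.70.

$3.70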